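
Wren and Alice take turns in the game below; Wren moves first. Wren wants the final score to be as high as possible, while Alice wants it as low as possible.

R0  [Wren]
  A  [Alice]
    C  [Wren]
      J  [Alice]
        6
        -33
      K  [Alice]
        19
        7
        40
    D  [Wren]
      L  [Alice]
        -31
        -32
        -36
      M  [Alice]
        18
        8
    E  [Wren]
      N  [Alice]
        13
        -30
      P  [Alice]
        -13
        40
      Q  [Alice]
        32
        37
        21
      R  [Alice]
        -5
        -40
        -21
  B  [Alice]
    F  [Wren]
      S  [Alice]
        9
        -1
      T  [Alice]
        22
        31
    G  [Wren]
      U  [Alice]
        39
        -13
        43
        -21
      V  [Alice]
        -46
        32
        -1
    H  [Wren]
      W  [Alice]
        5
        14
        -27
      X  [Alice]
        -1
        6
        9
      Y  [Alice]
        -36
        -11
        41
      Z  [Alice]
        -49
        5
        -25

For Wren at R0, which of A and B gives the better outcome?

A

J (Alice): min(6, -33) = -33
K (Alice): min(19, 7, 40) = 7
C (Wren): max(-33, 7) = 7
L (Alice): min(-31, -32, -36) = -36
M (Alice): min(18, 8) = 8
D (Wren): max(-36, 8) = 8
N (Alice): min(13, -30) = -30
P (Alice): min(-13, 40) = -13
Q (Alice): min(32, 37, 21) = 21
R (Alice): min(-5, -40, -21) = -40
E (Wren): max(-30, -13, 21, -40) = 21
A (Alice): min(7, 8, 21) = 7
S (Alice): min(9, -1) = -1
T (Alice): min(22, 31) = 22
F (Wren): max(-1, 22) = 22
U (Alice): min(39, -13, 43, -21) = -21
V (Alice): min(-46, 32, -1) = -46
G (Wren): max(-21, -46) = -21
W (Alice): min(5, 14, -27) = -27
X (Alice): min(-1, 6, 9) = -1
Y (Alice): min(-36, -11, 41) = -36
Z (Alice): min(-49, 5, -25) = -49
H (Wren): max(-27, -1, -36, -49) = -1
B (Alice): min(22, -21, -1) = -21
Wren prefers the higher value; A=7, B=-21. A is better since 7 > -21.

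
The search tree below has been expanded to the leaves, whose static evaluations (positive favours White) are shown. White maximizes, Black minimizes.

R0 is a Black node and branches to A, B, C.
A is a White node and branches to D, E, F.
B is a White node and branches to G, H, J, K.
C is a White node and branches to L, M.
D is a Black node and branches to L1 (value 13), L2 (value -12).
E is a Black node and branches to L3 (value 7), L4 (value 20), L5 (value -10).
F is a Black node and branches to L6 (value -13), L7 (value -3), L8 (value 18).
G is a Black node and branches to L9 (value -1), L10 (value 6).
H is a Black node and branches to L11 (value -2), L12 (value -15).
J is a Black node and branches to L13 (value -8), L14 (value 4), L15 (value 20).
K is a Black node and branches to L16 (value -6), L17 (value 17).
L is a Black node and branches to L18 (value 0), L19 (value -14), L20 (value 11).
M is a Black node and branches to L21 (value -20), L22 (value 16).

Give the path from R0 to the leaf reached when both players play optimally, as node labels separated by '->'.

D (Black): min(13, -12) = -12
E (Black): min(7, 20, -10) = -10
F (Black): min(-13, -3, 18) = -13
A (White): max(-12, -10, -13) = -10
G (Black): min(-1, 6) = -1
H (Black): min(-2, -15) = -15
J (Black): min(-8, 4, 20) = -8
K (Black): min(-6, 17) = -6
B (White): max(-1, -15, -8, -6) = -1
L (Black): min(0, -14, 11) = -14
M (Black): min(-20, 16) = -20
C (White): max(-14, -20) = -14
R0 (Black): min(-10, -1, -14) = -14
At R0, Black picks C (lowest: -14).
At C, White picks L (highest: -14).
At L, Black picks L19 (lowest: -14).
Terminal value -14.

R0 -> C -> L -> L19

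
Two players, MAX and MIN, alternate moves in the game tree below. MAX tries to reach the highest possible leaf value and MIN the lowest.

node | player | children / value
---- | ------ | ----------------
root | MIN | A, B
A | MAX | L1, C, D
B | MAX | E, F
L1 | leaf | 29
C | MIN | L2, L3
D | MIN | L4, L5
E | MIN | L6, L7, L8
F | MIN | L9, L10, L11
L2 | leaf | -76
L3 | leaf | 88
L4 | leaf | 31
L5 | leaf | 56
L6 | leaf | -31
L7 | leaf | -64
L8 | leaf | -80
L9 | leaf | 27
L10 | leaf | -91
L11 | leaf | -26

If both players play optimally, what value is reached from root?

-80

C (MIN): min(-76, 88) = -76
D (MIN): min(31, 56) = 31
A (MAX): max(29, -76, 31) = 31
E (MIN): min(-31, -64, -80) = -80
F (MIN): min(27, -91, -26) = -91
B (MAX): max(-80, -91) = -80
root (MIN): min(31, -80) = -80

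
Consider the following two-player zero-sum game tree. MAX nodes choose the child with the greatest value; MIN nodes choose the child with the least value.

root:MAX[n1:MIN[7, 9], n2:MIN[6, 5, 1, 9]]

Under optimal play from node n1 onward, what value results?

7

n1 (MIN): min(7, 9) = 7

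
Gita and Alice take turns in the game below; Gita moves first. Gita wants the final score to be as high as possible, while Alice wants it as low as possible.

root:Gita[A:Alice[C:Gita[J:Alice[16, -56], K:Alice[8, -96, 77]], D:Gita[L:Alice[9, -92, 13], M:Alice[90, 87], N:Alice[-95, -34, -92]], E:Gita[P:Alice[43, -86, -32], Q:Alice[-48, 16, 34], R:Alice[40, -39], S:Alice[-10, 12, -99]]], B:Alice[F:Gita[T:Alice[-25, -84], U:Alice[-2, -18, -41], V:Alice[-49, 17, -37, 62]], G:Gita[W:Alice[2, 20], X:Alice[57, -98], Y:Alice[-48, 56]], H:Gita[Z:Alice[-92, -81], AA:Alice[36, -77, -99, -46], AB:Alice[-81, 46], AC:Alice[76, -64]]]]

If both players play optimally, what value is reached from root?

J (Alice): min(16, -56) = -56
K (Alice): min(8, -96, 77) = -96
C (Gita): max(-56, -96) = -56
L (Alice): min(9, -92, 13) = -92
M (Alice): min(90, 87) = 87
N (Alice): min(-95, -34, -92) = -95
D (Gita): max(-92, 87, -95) = 87
P (Alice): min(43, -86, -32) = -86
Q (Alice): min(-48, 16, 34) = -48
R (Alice): min(40, -39) = -39
S (Alice): min(-10, 12, -99) = -99
E (Gita): max(-86, -48, -39, -99) = -39
A (Alice): min(-56, 87, -39) = -56
T (Alice): min(-25, -84) = -84
U (Alice): min(-2, -18, -41) = -41
V (Alice): min(-49, 17, -37, 62) = -49
F (Gita): max(-84, -41, -49) = -41
W (Alice): min(2, 20) = 2
X (Alice): min(57, -98) = -98
Y (Alice): min(-48, 56) = -48
G (Gita): max(2, -98, -48) = 2
Z (Alice): min(-92, -81) = -92
AA (Alice): min(36, -77, -99, -46) = -99
AB (Alice): min(-81, 46) = -81
AC (Alice): min(76, -64) = -64
H (Gita): max(-92, -99, -81, -64) = -64
B (Alice): min(-41, 2, -64) = -64
root (Gita): max(-56, -64) = -56

-56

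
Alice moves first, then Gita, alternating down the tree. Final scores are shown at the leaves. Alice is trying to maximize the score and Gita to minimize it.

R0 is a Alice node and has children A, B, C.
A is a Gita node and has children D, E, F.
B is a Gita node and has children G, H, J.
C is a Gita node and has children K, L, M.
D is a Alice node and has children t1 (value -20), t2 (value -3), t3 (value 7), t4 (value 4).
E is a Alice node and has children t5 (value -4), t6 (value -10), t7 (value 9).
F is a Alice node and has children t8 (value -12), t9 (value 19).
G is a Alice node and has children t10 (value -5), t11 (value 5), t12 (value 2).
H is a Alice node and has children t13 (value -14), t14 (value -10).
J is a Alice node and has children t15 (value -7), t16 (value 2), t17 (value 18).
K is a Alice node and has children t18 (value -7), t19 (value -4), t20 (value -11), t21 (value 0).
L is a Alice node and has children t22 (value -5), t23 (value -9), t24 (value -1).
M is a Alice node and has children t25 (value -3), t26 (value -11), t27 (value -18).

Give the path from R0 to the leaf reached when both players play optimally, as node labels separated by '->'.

R0 -> A -> D -> t3

D (Alice): max(-20, -3, 7, 4) = 7
E (Alice): max(-4, -10, 9) = 9
F (Alice): max(-12, 19) = 19
A (Gita): min(7, 9, 19) = 7
G (Alice): max(-5, 5, 2) = 5
H (Alice): max(-14, -10) = -10
J (Alice): max(-7, 2, 18) = 18
B (Gita): min(5, -10, 18) = -10
K (Alice): max(-7, -4, -11, 0) = 0
L (Alice): max(-5, -9, -1) = -1
M (Alice): max(-3, -11, -18) = -3
C (Gita): min(0, -1, -3) = -3
R0 (Alice): max(7, -10, -3) = 7
At R0, Alice picks A (highest: 7).
At A, Gita picks D (lowest: 7).
At D, Alice picks t3 (highest: 7).
Terminal value 7.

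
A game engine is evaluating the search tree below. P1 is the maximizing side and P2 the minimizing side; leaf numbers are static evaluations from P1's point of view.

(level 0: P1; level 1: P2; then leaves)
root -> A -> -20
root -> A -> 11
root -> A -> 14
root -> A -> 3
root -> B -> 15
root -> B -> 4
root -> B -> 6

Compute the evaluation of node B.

B (P2): min(15, 4, 6) = 4

4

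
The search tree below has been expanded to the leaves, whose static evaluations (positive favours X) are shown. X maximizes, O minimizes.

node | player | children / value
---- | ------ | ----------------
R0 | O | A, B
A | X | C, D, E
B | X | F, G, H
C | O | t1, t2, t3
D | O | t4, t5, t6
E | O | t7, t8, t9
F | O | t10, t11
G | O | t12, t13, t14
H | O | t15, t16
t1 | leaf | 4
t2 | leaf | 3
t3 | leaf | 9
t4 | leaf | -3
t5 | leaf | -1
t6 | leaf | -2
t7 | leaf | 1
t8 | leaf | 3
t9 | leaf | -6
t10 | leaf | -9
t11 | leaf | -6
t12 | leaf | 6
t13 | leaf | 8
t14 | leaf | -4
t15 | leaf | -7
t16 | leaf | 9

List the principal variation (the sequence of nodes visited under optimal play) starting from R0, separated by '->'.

R0 -> B -> G -> t14

C (O): min(4, 3, 9) = 3
D (O): min(-3, -1, -2) = -3
E (O): min(1, 3, -6) = -6
A (X): max(3, -3, -6) = 3
F (O): min(-9, -6) = -9
G (O): min(6, 8, -4) = -4
H (O): min(-7, 9) = -7
B (X): max(-9, -4, -7) = -4
R0 (O): min(3, -4) = -4
At R0, O picks B (lowest: -4).
At B, X picks G (highest: -4).
At G, O picks t14 (lowest: -4).
Terminal value -4.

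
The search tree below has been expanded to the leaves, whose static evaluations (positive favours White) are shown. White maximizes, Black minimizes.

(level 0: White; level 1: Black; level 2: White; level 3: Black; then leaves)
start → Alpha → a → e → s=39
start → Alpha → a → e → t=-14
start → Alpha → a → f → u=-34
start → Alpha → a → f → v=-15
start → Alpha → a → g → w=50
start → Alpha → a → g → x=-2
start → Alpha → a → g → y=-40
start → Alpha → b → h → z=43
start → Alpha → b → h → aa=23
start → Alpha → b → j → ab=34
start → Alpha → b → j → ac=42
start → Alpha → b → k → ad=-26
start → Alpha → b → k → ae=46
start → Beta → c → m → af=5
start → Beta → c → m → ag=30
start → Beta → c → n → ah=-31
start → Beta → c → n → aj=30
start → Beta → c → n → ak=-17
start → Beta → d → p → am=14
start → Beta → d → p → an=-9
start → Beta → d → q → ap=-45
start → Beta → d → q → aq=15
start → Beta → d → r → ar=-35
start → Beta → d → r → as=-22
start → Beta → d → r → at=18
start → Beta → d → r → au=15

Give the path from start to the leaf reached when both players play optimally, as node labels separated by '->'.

start -> Beta -> d -> p -> an

e (Black): min(39, -14) = -14
f (Black): min(-34, -15) = -34
g (Black): min(50, -2, -40) = -40
a (White): max(-14, -34, -40) = -14
h (Black): min(43, 23) = 23
j (Black): min(34, 42) = 34
k (Black): min(-26, 46) = -26
b (White): max(23, 34, -26) = 34
Alpha (Black): min(-14, 34) = -14
m (Black): min(5, 30) = 5
n (Black): min(-31, 30, -17) = -31
c (White): max(5, -31) = 5
p (Black): min(14, -9) = -9
q (Black): min(-45, 15) = -45
r (Black): min(-35, -22, 18, 15) = -35
d (White): max(-9, -45, -35) = -9
Beta (Black): min(5, -9) = -9
start (White): max(-14, -9) = -9
At start, White picks Beta (highest: -9).
At Beta, Black picks d (lowest: -9).
At d, White picks p (highest: -9).
At p, Black picks an (lowest: -9).
Terminal value -9.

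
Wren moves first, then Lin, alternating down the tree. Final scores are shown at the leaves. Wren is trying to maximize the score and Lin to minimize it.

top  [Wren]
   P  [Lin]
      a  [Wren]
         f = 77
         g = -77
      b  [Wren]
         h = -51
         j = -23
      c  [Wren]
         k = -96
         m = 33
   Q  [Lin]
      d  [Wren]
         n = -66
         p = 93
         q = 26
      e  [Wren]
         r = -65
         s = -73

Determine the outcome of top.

-23

a (Wren): max(77, -77) = 77
b (Wren): max(-51, -23) = -23
c (Wren): max(-96, 33) = 33
P (Lin): min(77, -23, 33) = -23
d (Wren): max(-66, 93, 26) = 93
e (Wren): max(-65, -73) = -65
Q (Lin): min(93, -65) = -65
top (Wren): max(-23, -65) = -23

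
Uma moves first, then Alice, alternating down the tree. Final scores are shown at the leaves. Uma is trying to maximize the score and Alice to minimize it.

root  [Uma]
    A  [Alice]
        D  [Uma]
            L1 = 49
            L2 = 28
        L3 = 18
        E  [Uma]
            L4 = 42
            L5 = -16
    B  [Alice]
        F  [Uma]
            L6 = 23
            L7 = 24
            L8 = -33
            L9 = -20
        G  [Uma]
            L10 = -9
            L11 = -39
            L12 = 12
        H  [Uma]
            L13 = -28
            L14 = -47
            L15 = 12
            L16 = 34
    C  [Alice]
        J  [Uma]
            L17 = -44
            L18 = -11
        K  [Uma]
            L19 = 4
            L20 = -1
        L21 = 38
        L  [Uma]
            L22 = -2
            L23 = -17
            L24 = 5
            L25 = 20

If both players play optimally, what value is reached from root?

D (Uma): max(49, 28) = 49
E (Uma): max(42, -16) = 42
A (Alice): min(49, 18, 42) = 18
F (Uma): max(23, 24, -33, -20) = 24
G (Uma): max(-9, -39, 12) = 12
H (Uma): max(-28, -47, 12, 34) = 34
B (Alice): min(24, 12, 34) = 12
J (Uma): max(-44, -11) = -11
K (Uma): max(4, -1) = 4
L (Uma): max(-2, -17, 5, 20) = 20
C (Alice): min(-11, 4, 38, 20) = -11
root (Uma): max(18, 12, -11) = 18

18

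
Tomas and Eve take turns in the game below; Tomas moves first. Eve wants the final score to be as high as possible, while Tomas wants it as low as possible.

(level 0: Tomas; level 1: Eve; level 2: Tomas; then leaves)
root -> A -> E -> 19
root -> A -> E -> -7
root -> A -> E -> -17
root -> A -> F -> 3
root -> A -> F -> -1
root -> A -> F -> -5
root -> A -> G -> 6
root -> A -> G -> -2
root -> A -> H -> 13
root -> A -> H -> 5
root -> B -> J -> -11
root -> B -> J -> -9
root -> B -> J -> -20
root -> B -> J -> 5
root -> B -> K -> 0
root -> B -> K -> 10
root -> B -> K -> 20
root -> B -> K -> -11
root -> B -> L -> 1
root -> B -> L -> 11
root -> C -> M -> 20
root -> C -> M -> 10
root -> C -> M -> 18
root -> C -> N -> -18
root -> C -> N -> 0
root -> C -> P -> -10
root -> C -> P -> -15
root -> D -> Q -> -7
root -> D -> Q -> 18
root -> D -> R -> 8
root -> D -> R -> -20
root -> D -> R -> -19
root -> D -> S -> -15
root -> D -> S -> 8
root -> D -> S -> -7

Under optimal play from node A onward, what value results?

5

E (Tomas): min(19, -7, -17) = -17
F (Tomas): min(3, -1, -5) = -5
G (Tomas): min(6, -2) = -2
H (Tomas): min(13, 5) = 5
A (Eve): max(-17, -5, -2, 5) = 5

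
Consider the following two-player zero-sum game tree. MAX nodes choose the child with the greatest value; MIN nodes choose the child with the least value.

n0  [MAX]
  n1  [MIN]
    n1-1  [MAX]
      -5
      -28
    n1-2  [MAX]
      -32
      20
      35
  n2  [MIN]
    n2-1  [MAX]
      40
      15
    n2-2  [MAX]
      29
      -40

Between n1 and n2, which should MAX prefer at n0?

n1-1 (MAX): max(-5, -28) = -5
n1-2 (MAX): max(-32, 20, 35) = 35
n1 (MIN): min(-5, 35) = -5
n2-1 (MAX): max(40, 15) = 40
n2-2 (MAX): max(29, -40) = 29
n2 (MIN): min(40, 29) = 29
MAX prefers the higher value; n1=-5, n2=29. n2 is better since 29 > -5.

n2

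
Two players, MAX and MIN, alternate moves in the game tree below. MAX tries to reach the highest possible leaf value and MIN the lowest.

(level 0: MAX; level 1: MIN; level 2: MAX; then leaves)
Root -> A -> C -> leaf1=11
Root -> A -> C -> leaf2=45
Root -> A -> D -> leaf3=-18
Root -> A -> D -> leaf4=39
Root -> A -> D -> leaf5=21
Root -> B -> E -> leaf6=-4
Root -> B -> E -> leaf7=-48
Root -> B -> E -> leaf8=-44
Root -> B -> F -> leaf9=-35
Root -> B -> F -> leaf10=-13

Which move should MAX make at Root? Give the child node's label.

A

C (MAX): max(11, 45) = 45
D (MAX): max(-18, 39, 21) = 39
A (MIN): min(45, 39) = 39
E (MAX): max(-4, -48, -44) = -4
F (MAX): max(-35, -13) = -13
B (MIN): min(-4, -13) = -13
Root (MAX): max(39, -13) = 39
MAX at Root wants the highest of {A=39, B=-13}, so chooses A.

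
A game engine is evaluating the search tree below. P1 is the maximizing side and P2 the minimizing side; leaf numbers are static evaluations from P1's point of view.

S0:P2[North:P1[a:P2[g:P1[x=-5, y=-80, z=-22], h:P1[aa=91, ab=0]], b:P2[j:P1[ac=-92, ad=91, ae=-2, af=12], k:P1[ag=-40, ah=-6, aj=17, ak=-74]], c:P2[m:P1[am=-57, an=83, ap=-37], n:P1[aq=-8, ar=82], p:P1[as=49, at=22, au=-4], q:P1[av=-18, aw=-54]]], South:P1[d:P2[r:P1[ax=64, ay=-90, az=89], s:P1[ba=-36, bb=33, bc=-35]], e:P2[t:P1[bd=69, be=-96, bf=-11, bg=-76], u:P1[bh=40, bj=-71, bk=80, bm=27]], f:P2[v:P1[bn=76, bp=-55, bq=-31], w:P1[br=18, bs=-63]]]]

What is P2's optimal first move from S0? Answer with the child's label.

North

g (P1): max(-5, -80, -22) = -5
h (P1): max(91, 0) = 91
a (P2): min(-5, 91) = -5
j (P1): max(-92, 91, -2, 12) = 91
k (P1): max(-40, -6, 17, -74) = 17
b (P2): min(91, 17) = 17
m (P1): max(-57, 83, -37) = 83
n (P1): max(-8, 82) = 82
p (P1): max(49, 22, -4) = 49
q (P1): max(-18, -54) = -18
c (P2): min(83, 82, 49, -18) = -18
North (P1): max(-5, 17, -18) = 17
r (P1): max(64, -90, 89) = 89
s (P1): max(-36, 33, -35) = 33
d (P2): min(89, 33) = 33
t (P1): max(69, -96, -11, -76) = 69
u (P1): max(40, -71, 80, 27) = 80
e (P2): min(69, 80) = 69
v (P1): max(76, -55, -31) = 76
w (P1): max(18, -63) = 18
f (P2): min(76, 18) = 18
South (P1): max(33, 69, 18) = 69
S0 (P2): min(17, 69) = 17
P2 at S0 wants the lowest of {North=17, South=69}, so chooses North.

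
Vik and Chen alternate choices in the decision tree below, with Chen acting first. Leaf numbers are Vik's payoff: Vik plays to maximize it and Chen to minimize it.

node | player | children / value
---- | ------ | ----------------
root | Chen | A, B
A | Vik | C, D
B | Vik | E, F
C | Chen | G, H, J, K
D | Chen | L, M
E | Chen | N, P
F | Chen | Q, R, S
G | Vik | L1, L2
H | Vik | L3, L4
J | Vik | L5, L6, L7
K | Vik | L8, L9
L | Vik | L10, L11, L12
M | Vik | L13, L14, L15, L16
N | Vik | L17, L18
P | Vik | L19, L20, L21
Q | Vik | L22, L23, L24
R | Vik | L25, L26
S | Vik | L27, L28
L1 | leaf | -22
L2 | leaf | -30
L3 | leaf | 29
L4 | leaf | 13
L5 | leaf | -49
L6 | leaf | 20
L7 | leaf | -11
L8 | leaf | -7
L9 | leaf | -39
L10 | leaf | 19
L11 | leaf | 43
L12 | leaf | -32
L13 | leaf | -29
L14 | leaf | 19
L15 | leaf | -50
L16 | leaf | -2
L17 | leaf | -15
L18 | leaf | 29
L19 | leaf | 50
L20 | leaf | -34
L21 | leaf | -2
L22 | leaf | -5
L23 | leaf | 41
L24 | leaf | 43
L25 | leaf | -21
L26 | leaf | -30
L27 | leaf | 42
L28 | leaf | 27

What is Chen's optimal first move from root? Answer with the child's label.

G (Vik): max(-22, -30) = -22
H (Vik): max(29, 13) = 29
J (Vik): max(-49, 20, -11) = 20
K (Vik): max(-7, -39) = -7
C (Chen): min(-22, 29, 20, -7) = -22
L (Vik): max(19, 43, -32) = 43
M (Vik): max(-29, 19, -50, -2) = 19
D (Chen): min(43, 19) = 19
A (Vik): max(-22, 19) = 19
N (Vik): max(-15, 29) = 29
P (Vik): max(50, -34, -2) = 50
E (Chen): min(29, 50) = 29
Q (Vik): max(-5, 41, 43) = 43
R (Vik): max(-21, -30) = -21
S (Vik): max(42, 27) = 42
F (Chen): min(43, -21, 42) = -21
B (Vik): max(29, -21) = 29
root (Chen): min(19, 29) = 19
Chen at root wants the lowest of {A=19, B=29}, so chooses A.

A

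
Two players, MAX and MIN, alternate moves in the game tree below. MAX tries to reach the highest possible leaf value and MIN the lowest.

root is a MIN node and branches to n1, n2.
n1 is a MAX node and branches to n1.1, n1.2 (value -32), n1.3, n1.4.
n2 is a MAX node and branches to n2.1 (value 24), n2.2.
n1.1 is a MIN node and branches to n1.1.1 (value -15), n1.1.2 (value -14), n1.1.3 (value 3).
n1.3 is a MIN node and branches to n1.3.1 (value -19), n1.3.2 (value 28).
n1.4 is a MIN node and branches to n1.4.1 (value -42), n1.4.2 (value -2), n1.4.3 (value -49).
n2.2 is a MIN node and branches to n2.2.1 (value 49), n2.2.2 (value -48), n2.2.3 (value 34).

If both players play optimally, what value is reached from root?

n1.1 (MIN): min(-15, -14, 3) = -15
n1.3 (MIN): min(-19, 28) = -19
n1.4 (MIN): min(-42, -2, -49) = -49
n1 (MAX): max(-15, -32, -19, -49) = -15
n2.2 (MIN): min(49, -48, 34) = -48
n2 (MAX): max(24, -48) = 24
root (MIN): min(-15, 24) = -15

-15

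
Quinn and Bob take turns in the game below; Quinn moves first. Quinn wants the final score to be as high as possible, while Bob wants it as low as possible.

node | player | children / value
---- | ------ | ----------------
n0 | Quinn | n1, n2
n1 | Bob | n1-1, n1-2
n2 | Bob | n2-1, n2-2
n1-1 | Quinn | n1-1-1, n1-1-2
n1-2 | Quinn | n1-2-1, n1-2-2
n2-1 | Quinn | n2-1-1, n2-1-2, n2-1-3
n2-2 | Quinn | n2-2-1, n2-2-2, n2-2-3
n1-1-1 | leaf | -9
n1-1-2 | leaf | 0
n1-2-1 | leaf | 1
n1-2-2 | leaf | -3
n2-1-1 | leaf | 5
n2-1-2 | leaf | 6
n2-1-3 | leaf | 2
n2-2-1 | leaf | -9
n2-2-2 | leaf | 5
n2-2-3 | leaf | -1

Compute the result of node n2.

n2-1 (Quinn): max(5, 6, 2) = 6
n2-2 (Quinn): max(-9, 5, -1) = 5
n2 (Bob): min(6, 5) = 5

5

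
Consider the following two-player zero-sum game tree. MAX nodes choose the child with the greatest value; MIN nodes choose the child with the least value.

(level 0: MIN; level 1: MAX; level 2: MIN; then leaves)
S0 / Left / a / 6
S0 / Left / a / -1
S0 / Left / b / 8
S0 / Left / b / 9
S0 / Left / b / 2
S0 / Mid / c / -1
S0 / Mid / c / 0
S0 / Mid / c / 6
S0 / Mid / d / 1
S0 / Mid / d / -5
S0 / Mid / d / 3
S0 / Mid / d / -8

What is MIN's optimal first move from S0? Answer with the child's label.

a (MIN): min(6, -1) = -1
b (MIN): min(8, 9, 2) = 2
Left (MAX): max(-1, 2) = 2
c (MIN): min(-1, 0, 6) = -1
d (MIN): min(1, -5, 3, -8) = -8
Mid (MAX): max(-1, -8) = -1
S0 (MIN): min(2, -1) = -1
MIN at S0 wants the lowest of {Left=2, Mid=-1}, so chooses Mid.

Mid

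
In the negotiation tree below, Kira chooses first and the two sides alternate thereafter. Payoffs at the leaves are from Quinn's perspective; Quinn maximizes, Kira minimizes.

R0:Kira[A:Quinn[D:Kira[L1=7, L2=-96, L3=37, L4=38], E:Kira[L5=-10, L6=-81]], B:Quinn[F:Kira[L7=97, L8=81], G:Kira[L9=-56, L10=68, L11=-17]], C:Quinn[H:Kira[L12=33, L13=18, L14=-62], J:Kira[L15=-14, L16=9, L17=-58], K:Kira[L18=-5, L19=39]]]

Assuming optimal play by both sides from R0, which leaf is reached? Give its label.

L6

D (Kira): min(7, -96, 37, 38) = -96
E (Kira): min(-10, -81) = -81
A (Quinn): max(-96, -81) = -81
F (Kira): min(97, 81) = 81
G (Kira): min(-56, 68, -17) = -56
B (Quinn): max(81, -56) = 81
H (Kira): min(33, 18, -62) = -62
J (Kira): min(-14, 9, -58) = -58
K (Kira): min(-5, 39) = -5
C (Quinn): max(-62, -58, -5) = -5
R0 (Kira): min(-81, 81, -5) = -81
At R0, Kira picks A (lowest: -81).
At A, Quinn picks E (highest: -81).
At E, Kira picks L6 (lowest: -81).
Terminal value -81.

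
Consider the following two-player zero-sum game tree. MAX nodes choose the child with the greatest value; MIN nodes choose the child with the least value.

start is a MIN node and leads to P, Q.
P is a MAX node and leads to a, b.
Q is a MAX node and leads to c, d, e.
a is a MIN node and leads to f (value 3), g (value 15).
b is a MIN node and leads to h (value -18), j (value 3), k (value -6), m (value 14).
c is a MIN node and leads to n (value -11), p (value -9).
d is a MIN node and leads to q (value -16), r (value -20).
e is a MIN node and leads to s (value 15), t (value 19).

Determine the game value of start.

a (MIN): min(3, 15) = 3
b (MIN): min(-18, 3, -6, 14) = -18
P (MAX): max(3, -18) = 3
c (MIN): min(-11, -9) = -11
d (MIN): min(-16, -20) = -20
e (MIN): min(15, 19) = 15
Q (MAX): max(-11, -20, 15) = 15
start (MIN): min(3, 15) = 3

3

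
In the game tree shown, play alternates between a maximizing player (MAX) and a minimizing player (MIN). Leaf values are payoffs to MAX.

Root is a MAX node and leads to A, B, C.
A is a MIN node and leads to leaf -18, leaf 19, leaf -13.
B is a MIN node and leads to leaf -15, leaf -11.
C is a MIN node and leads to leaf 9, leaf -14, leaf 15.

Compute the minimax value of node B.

B (MIN): min(-15, -11) = -15

-15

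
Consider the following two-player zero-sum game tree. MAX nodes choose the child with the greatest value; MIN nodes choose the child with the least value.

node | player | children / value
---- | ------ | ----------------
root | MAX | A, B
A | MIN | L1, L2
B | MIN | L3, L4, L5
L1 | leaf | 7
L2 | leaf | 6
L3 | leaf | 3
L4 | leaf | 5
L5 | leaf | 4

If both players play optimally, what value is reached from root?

A (MIN): min(7, 6) = 6
B (MIN): min(3, 5, 4) = 3
root (MAX): max(6, 3) = 6

6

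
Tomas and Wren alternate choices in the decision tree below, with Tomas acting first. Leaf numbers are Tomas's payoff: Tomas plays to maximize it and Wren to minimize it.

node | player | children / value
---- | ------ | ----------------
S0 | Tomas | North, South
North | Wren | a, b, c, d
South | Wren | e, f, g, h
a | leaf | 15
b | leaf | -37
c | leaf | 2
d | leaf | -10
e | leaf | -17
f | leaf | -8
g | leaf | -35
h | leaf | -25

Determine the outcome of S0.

-35

North (Wren): min(15, -37, 2, -10) = -37
South (Wren): min(-17, -8, -35, -25) = -35
S0 (Tomas): max(-37, -35) = -35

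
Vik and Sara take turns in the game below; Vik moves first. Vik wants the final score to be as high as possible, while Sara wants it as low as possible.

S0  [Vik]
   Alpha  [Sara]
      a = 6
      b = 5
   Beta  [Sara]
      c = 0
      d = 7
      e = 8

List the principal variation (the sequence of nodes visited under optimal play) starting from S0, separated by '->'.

S0 -> Alpha -> b

Alpha (Sara): min(6, 5) = 5
Beta (Sara): min(0, 7, 8) = 0
S0 (Vik): max(5, 0) = 5
At S0, Vik picks Alpha (highest: 5).
At Alpha, Sara picks b (lowest: 5).
Terminal value 5.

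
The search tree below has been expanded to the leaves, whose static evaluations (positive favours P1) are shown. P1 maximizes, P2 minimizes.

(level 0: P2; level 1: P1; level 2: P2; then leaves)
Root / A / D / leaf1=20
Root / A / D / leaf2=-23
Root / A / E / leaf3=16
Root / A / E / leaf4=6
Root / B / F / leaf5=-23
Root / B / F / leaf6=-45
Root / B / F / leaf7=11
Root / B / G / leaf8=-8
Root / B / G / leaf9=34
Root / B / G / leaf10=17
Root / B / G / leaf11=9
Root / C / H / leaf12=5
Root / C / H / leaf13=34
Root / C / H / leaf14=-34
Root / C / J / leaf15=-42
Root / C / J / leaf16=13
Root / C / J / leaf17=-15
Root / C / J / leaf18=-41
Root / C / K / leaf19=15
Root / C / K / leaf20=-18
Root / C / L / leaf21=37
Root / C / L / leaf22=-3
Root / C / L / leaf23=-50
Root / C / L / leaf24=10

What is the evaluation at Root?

D (P2): min(20, -23) = -23
E (P2): min(16, 6) = 6
A (P1): max(-23, 6) = 6
F (P2): min(-23, -45, 11) = -45
G (P2): min(-8, 34, 17, 9) = -8
B (P1): max(-45, -8) = -8
H (P2): min(5, 34, -34) = -34
J (P2): min(-42, 13, -15, -41) = -42
K (P2): min(15, -18) = -18
L (P2): min(37, -3, -50, 10) = -50
C (P1): max(-34, -42, -18, -50) = -18
Root (P2): min(6, -8, -18) = -18

-18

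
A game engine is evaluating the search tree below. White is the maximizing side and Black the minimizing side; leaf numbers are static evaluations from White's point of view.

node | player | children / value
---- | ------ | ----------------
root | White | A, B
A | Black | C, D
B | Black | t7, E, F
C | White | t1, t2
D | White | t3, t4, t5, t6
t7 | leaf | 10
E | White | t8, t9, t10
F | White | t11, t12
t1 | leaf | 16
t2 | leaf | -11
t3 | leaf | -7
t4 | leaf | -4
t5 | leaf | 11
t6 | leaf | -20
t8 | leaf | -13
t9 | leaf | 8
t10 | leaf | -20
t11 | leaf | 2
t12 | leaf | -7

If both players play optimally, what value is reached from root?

C (White): max(16, -11) = 16
D (White): max(-7, -4, 11, -20) = 11
A (Black): min(16, 11) = 11
E (White): max(-13, 8, -20) = 8
F (White): max(2, -7) = 2
B (Black): min(10, 8, 2) = 2
root (White): max(11, 2) = 11

11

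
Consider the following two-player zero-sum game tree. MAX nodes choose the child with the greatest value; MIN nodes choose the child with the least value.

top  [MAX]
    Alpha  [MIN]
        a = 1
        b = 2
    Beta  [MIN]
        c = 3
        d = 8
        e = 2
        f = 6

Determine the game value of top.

Alpha (MIN): min(1, 2) = 1
Beta (MIN): min(3, 8, 2, 6) = 2
top (MAX): max(1, 2) = 2

2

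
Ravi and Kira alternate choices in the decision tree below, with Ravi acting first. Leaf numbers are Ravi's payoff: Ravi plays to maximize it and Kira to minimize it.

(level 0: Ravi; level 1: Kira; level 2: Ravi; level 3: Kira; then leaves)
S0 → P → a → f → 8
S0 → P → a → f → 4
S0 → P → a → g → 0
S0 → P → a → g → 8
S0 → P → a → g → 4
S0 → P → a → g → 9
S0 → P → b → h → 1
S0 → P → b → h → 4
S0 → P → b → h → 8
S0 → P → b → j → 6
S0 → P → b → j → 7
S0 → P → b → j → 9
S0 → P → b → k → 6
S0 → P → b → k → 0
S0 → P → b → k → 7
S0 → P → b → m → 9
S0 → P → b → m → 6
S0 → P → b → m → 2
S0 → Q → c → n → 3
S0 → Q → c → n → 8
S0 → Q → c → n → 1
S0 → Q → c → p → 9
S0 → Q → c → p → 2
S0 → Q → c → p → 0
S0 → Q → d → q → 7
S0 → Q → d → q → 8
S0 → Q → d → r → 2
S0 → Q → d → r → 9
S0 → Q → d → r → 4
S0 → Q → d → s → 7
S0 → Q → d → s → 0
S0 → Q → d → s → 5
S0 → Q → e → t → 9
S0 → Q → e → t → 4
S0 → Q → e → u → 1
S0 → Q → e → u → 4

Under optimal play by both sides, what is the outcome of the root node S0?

4

f (Kira): min(8, 4) = 4
g (Kira): min(0, 8, 4, 9) = 0
a (Ravi): max(4, 0) = 4
h (Kira): min(1, 4, 8) = 1
j (Kira): min(6, 7, 9) = 6
k (Kira): min(6, 0, 7) = 0
m (Kira): min(9, 6, 2) = 2
b (Ravi): max(1, 6, 0, 2) = 6
P (Kira): min(4, 6) = 4
n (Kira): min(3, 8, 1) = 1
p (Kira): min(9, 2, 0) = 0
c (Ravi): max(1, 0) = 1
q (Kira): min(7, 8) = 7
r (Kira): min(2, 9, 4) = 2
s (Kira): min(7, 0, 5) = 0
d (Ravi): max(7, 2, 0) = 7
t (Kira): min(9, 4) = 4
u (Kira): min(1, 4) = 1
e (Ravi): max(4, 1) = 4
Q (Kira): min(1, 7, 4) = 1
S0 (Ravi): max(4, 1) = 4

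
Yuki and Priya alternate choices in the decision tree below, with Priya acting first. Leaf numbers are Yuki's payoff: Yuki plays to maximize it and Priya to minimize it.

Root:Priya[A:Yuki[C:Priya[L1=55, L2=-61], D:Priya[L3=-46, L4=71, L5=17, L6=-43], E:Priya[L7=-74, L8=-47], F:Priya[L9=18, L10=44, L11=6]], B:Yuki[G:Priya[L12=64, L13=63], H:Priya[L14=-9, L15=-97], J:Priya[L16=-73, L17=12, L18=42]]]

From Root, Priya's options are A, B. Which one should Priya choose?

A

C (Priya): min(55, -61) = -61
D (Priya): min(-46, 71, 17, -43) = -46
E (Priya): min(-74, -47) = -74
F (Priya): min(18, 44, 6) = 6
A (Yuki): max(-61, -46, -74, 6) = 6
G (Priya): min(64, 63) = 63
H (Priya): min(-9, -97) = -97
J (Priya): min(-73, 12, 42) = -73
B (Yuki): max(63, -97, -73) = 63
Root (Priya): min(6, 63) = 6
Priya at Root wants the lowest of {A=6, B=63}, so chooses A.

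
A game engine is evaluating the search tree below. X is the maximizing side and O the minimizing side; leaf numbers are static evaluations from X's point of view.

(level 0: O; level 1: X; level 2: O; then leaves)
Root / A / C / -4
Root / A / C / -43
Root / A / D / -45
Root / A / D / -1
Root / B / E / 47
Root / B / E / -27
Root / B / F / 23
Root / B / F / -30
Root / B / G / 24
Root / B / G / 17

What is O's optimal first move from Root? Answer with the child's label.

C (O): min(-4, -43) = -43
D (O): min(-45, -1) = -45
A (X): max(-43, -45) = -43
E (O): min(47, -27) = -27
F (O): min(23, -30) = -30
G (O): min(24, 17) = 17
B (X): max(-27, -30, 17) = 17
Root (O): min(-43, 17) = -43
O at Root wants the lowest of {A=-43, B=17}, so chooses A.

A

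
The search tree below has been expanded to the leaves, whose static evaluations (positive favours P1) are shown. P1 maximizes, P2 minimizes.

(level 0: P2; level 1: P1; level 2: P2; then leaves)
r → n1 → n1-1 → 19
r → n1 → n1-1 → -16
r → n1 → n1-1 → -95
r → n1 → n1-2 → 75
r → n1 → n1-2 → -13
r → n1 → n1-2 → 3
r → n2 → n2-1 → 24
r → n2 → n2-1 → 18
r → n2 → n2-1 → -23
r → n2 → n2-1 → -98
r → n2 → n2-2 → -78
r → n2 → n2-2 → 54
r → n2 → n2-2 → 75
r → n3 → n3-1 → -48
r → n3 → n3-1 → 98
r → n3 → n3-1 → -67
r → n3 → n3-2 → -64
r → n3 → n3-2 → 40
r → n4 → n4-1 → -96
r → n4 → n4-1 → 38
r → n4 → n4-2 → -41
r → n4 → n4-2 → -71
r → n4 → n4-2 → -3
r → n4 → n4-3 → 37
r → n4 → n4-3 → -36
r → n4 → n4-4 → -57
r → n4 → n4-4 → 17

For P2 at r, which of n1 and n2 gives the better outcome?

n1-1 (P2): min(19, -16, -95) = -95
n1-2 (P2): min(75, -13, 3) = -13
n1 (P1): max(-95, -13) = -13
n2-1 (P2): min(24, 18, -23, -98) = -98
n2-2 (P2): min(-78, 54, 75) = -78
n2 (P1): max(-98, -78) = -78
P2 prefers the lower value; n1=-13, n2=-78. n2 is better since -78 < -13.

n2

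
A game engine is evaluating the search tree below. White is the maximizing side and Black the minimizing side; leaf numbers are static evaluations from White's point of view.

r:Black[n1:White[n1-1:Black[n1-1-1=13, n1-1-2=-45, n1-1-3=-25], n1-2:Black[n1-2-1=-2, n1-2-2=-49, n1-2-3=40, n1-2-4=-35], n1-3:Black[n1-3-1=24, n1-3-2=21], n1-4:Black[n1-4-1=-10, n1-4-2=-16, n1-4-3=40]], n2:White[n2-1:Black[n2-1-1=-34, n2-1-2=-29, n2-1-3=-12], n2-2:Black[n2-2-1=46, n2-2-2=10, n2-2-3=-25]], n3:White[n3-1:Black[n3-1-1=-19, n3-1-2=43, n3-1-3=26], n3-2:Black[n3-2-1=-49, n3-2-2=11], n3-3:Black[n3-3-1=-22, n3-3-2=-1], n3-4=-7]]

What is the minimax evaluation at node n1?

21

n1-1 (Black): min(13, -45, -25) = -45
n1-2 (Black): min(-2, -49, 40, -35) = -49
n1-3 (Black): min(24, 21) = 21
n1-4 (Black): min(-10, -16, 40) = -16
n1 (White): max(-45, -49, 21, -16) = 21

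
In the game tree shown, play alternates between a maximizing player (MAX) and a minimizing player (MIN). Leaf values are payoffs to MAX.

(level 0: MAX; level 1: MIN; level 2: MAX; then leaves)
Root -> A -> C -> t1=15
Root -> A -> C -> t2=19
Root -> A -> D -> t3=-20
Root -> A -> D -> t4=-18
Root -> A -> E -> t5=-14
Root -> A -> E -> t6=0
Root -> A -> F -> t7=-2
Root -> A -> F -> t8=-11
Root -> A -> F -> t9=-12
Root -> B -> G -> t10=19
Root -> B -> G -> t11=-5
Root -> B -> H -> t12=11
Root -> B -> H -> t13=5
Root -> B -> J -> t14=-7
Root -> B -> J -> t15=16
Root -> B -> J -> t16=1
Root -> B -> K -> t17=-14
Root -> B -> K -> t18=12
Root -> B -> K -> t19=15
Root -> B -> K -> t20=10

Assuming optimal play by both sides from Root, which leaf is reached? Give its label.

C (MAX): max(15, 19) = 19
D (MAX): max(-20, -18) = -18
E (MAX): max(-14, 0) = 0
F (MAX): max(-2, -11, -12) = -2
A (MIN): min(19, -18, 0, -2) = -18
G (MAX): max(19, -5) = 19
H (MAX): max(11, 5) = 11
J (MAX): max(-7, 16, 1) = 16
K (MAX): max(-14, 12, 15, 10) = 15
B (MIN): min(19, 11, 16, 15) = 11
Root (MAX): max(-18, 11) = 11
At Root, MAX picks B (highest: 11).
At B, MIN picks H (lowest: 11).
At H, MAX picks t12 (highest: 11).
Terminal value 11.

t12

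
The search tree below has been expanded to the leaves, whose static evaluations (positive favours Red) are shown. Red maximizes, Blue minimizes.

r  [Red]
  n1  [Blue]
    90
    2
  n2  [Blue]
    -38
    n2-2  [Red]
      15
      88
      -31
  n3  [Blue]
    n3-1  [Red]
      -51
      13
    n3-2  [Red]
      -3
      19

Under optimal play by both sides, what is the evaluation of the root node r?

13

n1 (Blue): min(90, 2) = 2
n2-2 (Red): max(15, 88, -31) = 88
n2 (Blue): min(-38, 88) = -38
n3-1 (Red): max(-51, 13) = 13
n3-2 (Red): max(-3, 19) = 19
n3 (Blue): min(13, 19) = 13
r (Red): max(2, -38, 13) = 13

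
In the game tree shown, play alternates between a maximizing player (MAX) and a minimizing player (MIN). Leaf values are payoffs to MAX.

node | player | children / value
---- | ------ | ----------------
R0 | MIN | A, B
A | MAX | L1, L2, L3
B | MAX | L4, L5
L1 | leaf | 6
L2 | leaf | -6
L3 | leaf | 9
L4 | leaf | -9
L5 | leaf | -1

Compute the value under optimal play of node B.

-1

B (MAX): max(-9, -1) = -1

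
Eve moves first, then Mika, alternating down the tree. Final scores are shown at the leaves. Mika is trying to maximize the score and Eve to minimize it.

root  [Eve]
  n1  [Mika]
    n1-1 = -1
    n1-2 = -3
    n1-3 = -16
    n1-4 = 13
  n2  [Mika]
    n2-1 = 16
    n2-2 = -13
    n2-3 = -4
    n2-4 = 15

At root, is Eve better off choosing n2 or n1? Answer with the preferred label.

n1

n2 (Mika): max(16, -13, -4, 15) = 16
n1 (Mika): max(-1, -3, -16, 13) = 13
Eve prefers the lower value; n2=16, n1=13. n1 is better since 13 < 16.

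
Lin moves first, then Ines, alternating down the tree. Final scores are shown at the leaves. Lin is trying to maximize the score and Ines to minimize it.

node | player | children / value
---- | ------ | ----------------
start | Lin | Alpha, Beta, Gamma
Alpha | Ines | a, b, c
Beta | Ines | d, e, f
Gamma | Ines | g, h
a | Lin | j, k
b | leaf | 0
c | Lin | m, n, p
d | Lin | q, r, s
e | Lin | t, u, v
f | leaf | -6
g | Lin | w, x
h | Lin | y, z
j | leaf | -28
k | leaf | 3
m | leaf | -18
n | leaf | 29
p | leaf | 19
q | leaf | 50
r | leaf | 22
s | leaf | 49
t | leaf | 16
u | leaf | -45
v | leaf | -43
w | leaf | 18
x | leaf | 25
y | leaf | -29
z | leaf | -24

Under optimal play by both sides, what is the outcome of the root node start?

0

a (Lin): max(-28, 3) = 3
c (Lin): max(-18, 29, 19) = 29
Alpha (Ines): min(3, 0, 29) = 0
d (Lin): max(50, 22, 49) = 50
e (Lin): max(16, -45, -43) = 16
Beta (Ines): min(50, 16, -6) = -6
g (Lin): max(18, 25) = 25
h (Lin): max(-29, -24) = -24
Gamma (Ines): min(25, -24) = -24
start (Lin): max(0, -6, -24) = 0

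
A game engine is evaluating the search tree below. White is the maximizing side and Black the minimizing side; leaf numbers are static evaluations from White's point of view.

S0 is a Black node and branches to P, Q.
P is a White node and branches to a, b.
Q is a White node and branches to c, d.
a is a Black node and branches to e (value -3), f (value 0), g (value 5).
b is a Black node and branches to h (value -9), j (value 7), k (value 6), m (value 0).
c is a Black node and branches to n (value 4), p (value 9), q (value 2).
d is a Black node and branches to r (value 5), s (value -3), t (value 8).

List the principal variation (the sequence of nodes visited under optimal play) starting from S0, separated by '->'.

S0 -> P -> a -> e

a (Black): min(-3, 0, 5) = -3
b (Black): min(-9, 7, 6, 0) = -9
P (White): max(-3, -9) = -3
c (Black): min(4, 9, 2) = 2
d (Black): min(5, -3, 8) = -3
Q (White): max(2, -3) = 2
S0 (Black): min(-3, 2) = -3
At S0, Black picks P (lowest: -3).
At P, White picks a (highest: -3).
At a, Black picks e (lowest: -3).
Terminal value -3.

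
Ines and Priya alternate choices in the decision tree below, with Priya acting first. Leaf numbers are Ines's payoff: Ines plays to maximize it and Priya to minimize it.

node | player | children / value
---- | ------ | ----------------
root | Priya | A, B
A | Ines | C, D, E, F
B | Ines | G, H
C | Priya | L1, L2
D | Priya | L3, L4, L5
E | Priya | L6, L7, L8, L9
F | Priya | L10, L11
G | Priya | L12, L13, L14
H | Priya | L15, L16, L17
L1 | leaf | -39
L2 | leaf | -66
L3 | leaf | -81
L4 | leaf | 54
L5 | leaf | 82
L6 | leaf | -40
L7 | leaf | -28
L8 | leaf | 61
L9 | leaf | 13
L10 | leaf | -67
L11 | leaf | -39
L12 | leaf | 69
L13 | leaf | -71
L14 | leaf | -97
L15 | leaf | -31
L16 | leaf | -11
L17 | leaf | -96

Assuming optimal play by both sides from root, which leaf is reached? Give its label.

L17

C (Priya): min(-39, -66) = -66
D (Priya): min(-81, 54, 82) = -81
E (Priya): min(-40, -28, 61, 13) = -40
F (Priya): min(-67, -39) = -67
A (Ines): max(-66, -81, -40, -67) = -40
G (Priya): min(69, -71, -97) = -97
H (Priya): min(-31, -11, -96) = -96
B (Ines): max(-97, -96) = -96
root (Priya): min(-40, -96) = -96
At root, Priya picks B (lowest: -96).
At B, Ines picks H (highest: -96).
At H, Priya picks L17 (lowest: -96).
Terminal value -96.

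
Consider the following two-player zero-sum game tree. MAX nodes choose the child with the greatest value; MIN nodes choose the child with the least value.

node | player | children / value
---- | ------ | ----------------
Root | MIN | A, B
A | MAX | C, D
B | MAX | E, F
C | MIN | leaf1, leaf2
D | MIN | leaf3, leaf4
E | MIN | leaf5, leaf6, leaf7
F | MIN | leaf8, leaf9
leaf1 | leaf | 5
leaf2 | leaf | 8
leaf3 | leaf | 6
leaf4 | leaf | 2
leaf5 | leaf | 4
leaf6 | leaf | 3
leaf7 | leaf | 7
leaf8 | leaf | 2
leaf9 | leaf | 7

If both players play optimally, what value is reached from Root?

C (MIN): min(5, 8) = 5
D (MIN): min(6, 2) = 2
A (MAX): max(5, 2) = 5
E (MIN): min(4, 3, 7) = 3
F (MIN): min(2, 7) = 2
B (MAX): max(3, 2) = 3
Root (MIN): min(5, 3) = 3

3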